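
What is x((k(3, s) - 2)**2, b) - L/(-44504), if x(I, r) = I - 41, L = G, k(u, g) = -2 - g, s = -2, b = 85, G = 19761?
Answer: -1626887/44504 ≈ -36.556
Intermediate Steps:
L = 19761
x(I, r) = -41 + I
x((k(3, s) - 2)**2, b) - L/(-44504) = (-41 + ((-2 - 1*(-2)) - 2)**2) - 19761/(-44504) = (-41 + ((-2 + 2) - 2)**2) - 19761*(-1)/44504 = (-41 + (0 - 2)**2) - 1*(-19761/44504) = (-41 + (-2)**2) + 19761/44504 = (-41 + 4) + 19761/44504 = -37 + 19761/44504 = -1626887/44504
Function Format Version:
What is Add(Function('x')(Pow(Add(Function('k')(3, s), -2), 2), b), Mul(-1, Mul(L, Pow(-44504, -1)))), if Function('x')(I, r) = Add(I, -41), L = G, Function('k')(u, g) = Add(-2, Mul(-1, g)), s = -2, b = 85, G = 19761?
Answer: Rational(-1626887, 44504) ≈ -36.556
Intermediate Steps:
L = 19761
Function('x')(I, r) = Add(-41, I)
Add(Function('x')(Pow(Add(Function('k')(3, s), -2), 2), b), Mul(-1, Mul(L, Pow(-44504, -1)))) = Add(Add(-41, Pow(Add(Add(-2, Mul(-1, -2)), -2), 2)), Mul(-1, Mul(19761, Pow(-44504, -1)))) = Add(Add(-41, Pow(Add(Add(-2, 2), -2), 2)), Mul(-1, Mul(19761, Rational(-1, 44504)))) = Add(Add(-41, Pow(Add(0, -2), 2)), Mul(-1, Rational(-19761, 44504))) = Add(Add(-41, Pow(-2, 2)), Rational(19761, 44504)) = Add(Add(-41, 4), Rational(19761, 44504)) = Add(-37, Rational(19761, 44504)) = Rational(-1626887, 44504)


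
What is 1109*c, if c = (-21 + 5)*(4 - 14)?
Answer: 177440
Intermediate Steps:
c = 160 (c = -16*(-10) = 160)
1109*c = 1109*160 = 177440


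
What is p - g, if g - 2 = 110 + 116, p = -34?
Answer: -262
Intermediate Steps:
g = 228 (g = 2 + (110 + 116) = 2 + 226 = 228)
p - g = -34 - 1*228 = -34 - 228 = -262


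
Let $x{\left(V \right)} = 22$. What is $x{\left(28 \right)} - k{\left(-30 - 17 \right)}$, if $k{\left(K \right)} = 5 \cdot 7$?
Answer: $-13$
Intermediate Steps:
$k{\left(K \right)} = 35$
$x{\left(28 \right)} - k{\left(-30 - 17 \right)} = 22 - 35 = -13$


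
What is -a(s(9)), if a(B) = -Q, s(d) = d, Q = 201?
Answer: 201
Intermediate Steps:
a(B) = -201 (a(B) = -1*201 = -201)
-a(s(9)) = -1*(-201) = 201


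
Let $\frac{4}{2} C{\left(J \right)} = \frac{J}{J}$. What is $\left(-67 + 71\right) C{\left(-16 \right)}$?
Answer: $2$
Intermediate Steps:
$C{\left(J \right)} = \frac{1}{2}$ ($C{\left(J \right)} = \frac{J \frac{1}{J}}{2} = \frac{1}{2} \cdot 1 = \frac{1}{2}$)
$\left(-67 + 71\right) C{\left(-16 \right)} = \left(-67 + 71\right) \frac{1}{2} = 4 \cdot \frac{1}{2} = 2$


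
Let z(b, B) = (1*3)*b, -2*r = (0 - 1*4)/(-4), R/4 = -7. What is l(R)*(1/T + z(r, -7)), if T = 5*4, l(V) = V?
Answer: 203/5 ≈ 40.600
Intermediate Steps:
R = -28 (R = 4*(-7) = -28)
r = -½ (r = -(0 - 1*4)/(2*(-4)) = -(0 - 4)*(-1)/(2*4) = -(-2)*(-1)/4 = -½*1 = -½ ≈ -0.50000)
z(b, B) = 3*b
T = 20
l(R)*(1/T + z(r, -7)) = -28*(1/20 + 3*(-½)) = -28*(1/20 - 3/2) = -28*(-29/20) = 203/5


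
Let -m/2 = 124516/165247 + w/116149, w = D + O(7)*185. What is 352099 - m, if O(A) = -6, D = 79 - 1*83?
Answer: 6757961069409949/19193273803 ≈ 3.5210e+5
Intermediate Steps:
D = -4 (D = 79 - 83 = -4)
w = -1114 (w = -4 - 6*185 = -4 - 1110 = -1114)
m = -28556647452/19193273803 (m = -2*(124516/165247 - 1114/116149) = -2*14278323726/19193273803 = -28556647452/19193273803 ≈ -1.4878)
352099 - m = 352099 - 1*(-28556647452/19193273803) = 352099 + 28556647452/19193273803 = 6757961069409949/19193273803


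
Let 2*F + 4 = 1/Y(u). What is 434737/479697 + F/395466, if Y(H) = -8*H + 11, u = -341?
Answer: 313930928965547/346399237042452 ≈ 0.90627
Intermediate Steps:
Y(H) = 11 - 8*H
F = -10955/5478 (F = -2 + 1/(2*(11 - 8*(-341))) = -2 + 1/(2*(11 + 2728)) = -2 + (1/2)/2739 = -2 + (1/2)*(1/2739) = -2 + 1/5478 = -10955/5478 ≈ -1.9998)
434737/479697 + F/395466 = 434737/479697 - 10955/5478/395466 = 434737*(1/479697) - 10955/5478*1/395466 = 434737/479697 - 10955/2166362748 = 313930928965547/346399237042452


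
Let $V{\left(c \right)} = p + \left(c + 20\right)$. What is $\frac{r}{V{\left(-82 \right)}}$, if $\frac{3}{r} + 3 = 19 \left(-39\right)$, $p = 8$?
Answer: $\frac{1}{13392} \approx 7.4671 \cdot 10^{-5}$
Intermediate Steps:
$V{\left(c \right)} = 28 + c$ ($V{\left(c \right)} = 8 + \left(c + 20\right) = 8 + \left(20 + c\right) = 28 + c$)
$r = - \frac{1}{248}$ ($r = \frac{3}{-3 + 19 \left(-39\right)} = \frac{3}{-3 - 741} = \frac{3}{-744} = 3 \left(- \frac{1}{744}\right) = - \frac{1}{248} \approx -0.0040323$)
$\frac{r}{V{\left(-82 \right)}} = - \frac{1}{248 \left(28 - 82\right)} = - \frac{1}{248 \left(-54\right)} = \left(- \frac{1}{248}\right) \left(- \frac{1}{54}\right) = \frac{1}{13392}$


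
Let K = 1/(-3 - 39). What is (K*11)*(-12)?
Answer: 22/7 ≈ 3.1429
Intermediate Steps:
K = -1/42 (K = 1/(-42) = -1/42 ≈ -0.023810)
(K*11)*(-12) = -1/42*11*(-12) = -11/42*(-12) = 22/7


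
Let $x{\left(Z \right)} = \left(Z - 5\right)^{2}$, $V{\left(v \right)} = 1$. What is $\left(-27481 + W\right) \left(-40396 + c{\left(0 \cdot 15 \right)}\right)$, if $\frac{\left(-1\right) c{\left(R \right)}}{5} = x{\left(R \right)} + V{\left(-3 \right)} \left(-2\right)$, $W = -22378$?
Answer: $2019837949$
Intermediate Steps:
$x{\left(Z \right)} = \left(-5 + Z\right)^{2}$
$c{\left(R \right)} = 10 - 5 \left(-5 + R\right)^{2}$ ($c{\left(R \right)} = - 5 \left(\left(-5 + R\right)^{2} + 1 \left(-2\right)\right) = - 5 \left(\left(-5 + R\right)^{2} - 2\right) = - 5 \left(-2 + \left(-5 + R\right)^{2}\right) = 10 - 5 \left(-5 + R\right)^{2}$)
$\left(-27481 + W\right) \left(-40396 + c{\left(0 \cdot 15 \right)}\right) = \left(-27481 - 22378\right) \left(-40396 + \left(10 - 5 \left(-5 + 0 \cdot 15\right)^{2}\right)\right) = - 49859 \left(-40396 + \left(10 - 5 \left(-5 + 0\right)^{2}\right)\right) = - 49859 \left(-40396 + \left(10 - 5 \left(-5\right)^{2}\right)\right) = - 49859 \left(-40396 + \left(10 - 125\right)\right) = - 49859 \left(-40396 - 115\right) = \left(-49859\right) \left(-40511\right) = 2019837949$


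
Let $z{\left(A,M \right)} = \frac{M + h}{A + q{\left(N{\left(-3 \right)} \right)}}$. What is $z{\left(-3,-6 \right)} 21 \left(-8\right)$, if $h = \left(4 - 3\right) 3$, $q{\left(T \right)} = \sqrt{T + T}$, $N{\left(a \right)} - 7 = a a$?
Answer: $\frac{1512}{23} + \frac{2016 \sqrt{2}}{23} \approx 189.7$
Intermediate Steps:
$N{\left(a \right)} = 7 + a^{2}$ ($N{\left(a \right)} = 7 + a a = 7 + a^{2}$)
$q{\left(T \right)} = \sqrt{2} \sqrt{T}$ ($q{\left(T \right)} = \sqrt{2 T} = \sqrt{2} \sqrt{T}$)
$h = 3$ ($h = 1 \cdot 3 = 3$)
$z{\left(A,M \right)} = \frac{3 + M}{A + 4 \sqrt{2}}$ ($z{\left(A,M \right)} = \frac{M + 3}{A + \sqrt{2} \sqrt{7 + \left(-3\right)^{2}}} = \frac{3 + M}{A + \sqrt{2} \sqrt{7 + 9}} = \frac{3 + M}{A + \sqrt{2} \sqrt{16}} = \frac{3 + M}{A + \sqrt{2} \cdot 4} = \frac{3 + M}{A + 4 \sqrt{2}}$)
$z{\left(-3,-6 \right)} 21 \left(-8\right) = \frac{3 - 6}{-3 + 4 \sqrt{2}} \cdot 21 \left(-8\right) = \frac{1}{-3 + 4 \sqrt{2}} \left(-3\right) 21 \left(-8\right) = - \frac{3}{-3 + 4 \sqrt{2}} \cdot 21 \left(-8\right) = - \frac{63}{-3 + 4 \sqrt{2}} \left(-8\right) = \frac{504}{-3 + 4 \sqrt{2}}$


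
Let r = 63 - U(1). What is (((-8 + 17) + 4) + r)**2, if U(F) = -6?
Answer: 6724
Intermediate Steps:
r = 69 (r = 63 - 1*(-6) = 63 + 6 = 69)
(((-8 + 17) + 4) + r)**2 = (((-8 + 17) + 4) + 69)**2 = ((9 + 4) + 69)**2 = (13 + 69)**2 = 82**2 = 6724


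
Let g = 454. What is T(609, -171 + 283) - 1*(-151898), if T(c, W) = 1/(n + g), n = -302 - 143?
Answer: 1367083/9 ≈ 1.5190e+5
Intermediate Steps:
n = -445
T(c, W) = 1/9 (T(c, W) = 1/(-445 + 454) = 1/9)
T(609, -171 + 283) - 1*(-151898) = 1/9 - 1*(-151898) = 1/9 + 151898 = 1367083/9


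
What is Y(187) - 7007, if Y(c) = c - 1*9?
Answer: -6829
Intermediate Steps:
Y(c) = -9 + c (Y(c) = c - 9 = -9 + c)
Y(187) - 7007 = (-9 + 187) - 7007 = 178 - 7007 = -6829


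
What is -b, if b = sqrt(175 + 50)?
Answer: -15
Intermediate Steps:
b = 15 (b = sqrt(225) = 15)
-b = -1*15 = -15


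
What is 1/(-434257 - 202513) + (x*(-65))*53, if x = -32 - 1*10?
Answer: 92134251299/636770 ≈ 1.4469e+5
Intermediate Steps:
x = -42 (x = -32 - 10 = -42)
1/(-434257 - 202513) + (x*(-65))*53 = 1/(-434257 - 202513) - 42*(-65)*53 = 1/(-636770) + 2730*53 = -1/636770 + 144690 = 92134251299/636770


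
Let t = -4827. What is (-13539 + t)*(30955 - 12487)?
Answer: -339183288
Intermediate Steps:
(-13539 + t)*(30955 - 12487) = (-13539 - 4827)*(30955 - 12487) = -18366*18468 = -339183288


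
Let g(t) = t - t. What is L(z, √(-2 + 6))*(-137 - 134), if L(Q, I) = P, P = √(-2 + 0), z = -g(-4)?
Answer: -271*I*√2 ≈ -383.25*I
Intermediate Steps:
g(t) = 0
z = 0 (z = -1*0 = 0)
P = I*√2 (P = √(-2) = I*√2 ≈ 1.4142*I)
L(Q, I) = I*√2
L(z, √(-2 + 6))*(-137 - 134) = (I*√2)*(-137 - 134) = (I*√2)*(-271) = -271*I*√2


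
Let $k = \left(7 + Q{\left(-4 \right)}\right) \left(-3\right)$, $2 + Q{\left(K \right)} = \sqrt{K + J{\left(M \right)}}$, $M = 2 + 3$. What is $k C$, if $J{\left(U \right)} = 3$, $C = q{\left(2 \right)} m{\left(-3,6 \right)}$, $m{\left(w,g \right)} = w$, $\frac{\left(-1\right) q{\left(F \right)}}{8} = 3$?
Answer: $-1080 - 216 i \approx -1080.0 - 216.0 i$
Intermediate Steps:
$q{\left(F \right)} = -24$ ($q{\left(F \right)} = \left(-8\right) 3 = -24$)
$M = 5$
$C = 72$ ($C = \left(-24\right) \left(-3\right) = 72$)
$Q{\left(K \right)} = -2 + \sqrt{3 + K}$ ($Q{\left(K \right)} = -2 + \sqrt{K + 3} = -2 + \sqrt{3 + K}$)
$k = -15 - 3 i$ ($k = \left(7 - \left(2 - \sqrt{3 - 4}\right)\right) \left(-3\right) = \left(7 - \left(2 - \sqrt{-1}\right)\right) \left(-3\right) = \left(7 - \left(2 - i\right)\right) \left(-3\right) = \left(5 + i\right) \left(-3\right) = -15 - 3 i \approx -15.0 - 3.0 i$)
$k C = \left(-15 - 3 i\right) 72 = -1080 - 216 i$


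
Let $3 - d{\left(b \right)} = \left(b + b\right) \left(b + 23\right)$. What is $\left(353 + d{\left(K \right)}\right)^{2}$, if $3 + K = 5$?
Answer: $65536$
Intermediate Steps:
$K = 2$ ($K = -3 + 5 = 2$)
$d{\left(b \right)} = 3 - 2 b \left(23 + b\right)$ ($d{\left(b \right)} = 3 - \left(b + b\right) \left(b + 23\right) = 3 - 2 b \left(23 + b\right)$)
$\left(353 + d{\left(K \right)}\right)^{2} = \left(353 - \left(89 + 8\right)\right)^{2} = \left(353 - 97\right)^{2} = 256^{2} = 65536$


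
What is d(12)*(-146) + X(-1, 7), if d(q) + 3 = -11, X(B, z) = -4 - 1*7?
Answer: 2033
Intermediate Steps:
X(B, z) = -11 (X(B, z) = -4 - 7 = -11)
d(q) = -14 (d(q) = -3 - 11 = -14)
d(12)*(-146) + X(-1, 7) = -14*(-146) - 11 = 2044 - 11 = 2033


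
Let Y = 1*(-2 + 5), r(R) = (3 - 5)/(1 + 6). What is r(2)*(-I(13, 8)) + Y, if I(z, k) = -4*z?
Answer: -83/7 ≈ -11.857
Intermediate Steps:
r(R) = -2/7
Y = 3 (Y = 1*3 = 3)
r(2)*(-I(13, 8)) + Y = -(-2)*(-4*13)/7 + 3 = -(-2)*(-52)/7 + 3 = -2/7*52 + 3 = -104/7 + 3 = -83/7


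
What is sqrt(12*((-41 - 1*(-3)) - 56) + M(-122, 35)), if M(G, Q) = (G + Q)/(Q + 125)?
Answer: 3*I*sqrt(200630)/40 ≈ 33.594*I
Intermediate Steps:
M(G, Q) = (G + Q)/(125 + Q)
sqrt(12*((-41 - 1*(-3)) - 56) + M(-122, 35)) = sqrt(12*((-41 - 1*(-3)) - 56) + (-122 + 35)/(125 + 35)) = sqrt(12*((-41 + 3) - 56) - 87/160) = sqrt(12*(-38 - 56) + (1/160)*(-87)) = sqrt(12*(-94) - 87/160) = sqrt(-1128 - 87/160) = sqrt(-180567/160) = 3*I*sqrt(200630)/40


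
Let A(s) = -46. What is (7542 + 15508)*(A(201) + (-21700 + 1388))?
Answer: -469251900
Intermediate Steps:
(7542 + 15508)*(A(201) + (-21700 + 1388)) = (7542 + 15508)*(-46 + (-21700 + 1388)) = 23050*(-46 - 20312) = 23050*(-20358) = -469251900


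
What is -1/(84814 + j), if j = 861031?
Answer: -1/945845 ≈ -1.0573e-6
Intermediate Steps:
-1/(84814 + j) = -1/(84814 + 861031) = -1/945845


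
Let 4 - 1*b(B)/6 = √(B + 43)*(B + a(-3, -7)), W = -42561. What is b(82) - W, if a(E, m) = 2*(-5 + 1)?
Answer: 42585 - 2220*√5 ≈ 37621.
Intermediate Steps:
a(E, m) = -8 (a(E, m) = 2*(-4) = -8)
b(B) = 24 - 6*√(43 + B)*(-8 + B) (b(B) = 24 - 6*√(B + 43)*(B - 8) = 24 - 6*√(43 + B)*(-8 + B))
b(82) - W = (24 + 48*√(43 + 82) - 6*82*√(43 + 82)) - 1*(-42561) = (24 + 48*√125 - 6*82*√125) + 42561 = (24 + 48*(5*√5) - 6*82*5*√5) + 42561 = (24 + 240*√5 - 2460*√5) + 42561 = (24 - 2220*√5) + 42561 = 42585 - 2220*√5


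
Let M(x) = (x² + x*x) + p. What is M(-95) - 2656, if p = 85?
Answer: 15479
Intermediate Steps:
M(x) = 85 + 2*x² (M(x) = (x² + x*x) + 85 = (x² + x²) + 85 = 2*x² + 85 = 85 + 2*x²)
M(-95) - 2656 = (85 + 2*(-95)²) - 2656 = (85 + 2*9025) - 2656 = (85 + 18050) - 2656 = 18135 - 2656 = 15479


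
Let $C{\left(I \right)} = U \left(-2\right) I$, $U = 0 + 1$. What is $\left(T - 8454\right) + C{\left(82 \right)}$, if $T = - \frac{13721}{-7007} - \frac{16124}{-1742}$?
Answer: $- \frac{4040619117}{469469} \approx -8606.8$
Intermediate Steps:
$U = 1$
$T = \frac{5264725}{469469}$ ($T = \left(-13721\right) \left(- \frac{1}{7007}\right) - - \frac{8062}{871} = \frac{13721}{7007} + \frac{8062}{871} = \frac{5264725}{469469} \approx 11.214$)
$C{\left(I \right)} = - 2 I$ ($C{\left(I \right)} = 1 \left(-2\right) I = - 2 I$)
$\left(T - 8454\right) + C{\left(82 \right)} = \left(\frac{5264725}{469469} - 8454\right) - 164 = - \frac{3963626201}{469469} - 164 = - \frac{4040619117}{469469}$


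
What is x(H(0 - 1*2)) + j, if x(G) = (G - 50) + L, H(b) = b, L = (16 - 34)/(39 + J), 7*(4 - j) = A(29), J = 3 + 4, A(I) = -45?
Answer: -6756/161 ≈ -41.963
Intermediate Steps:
J = 7
j = 73/7 (j = 4 - ⅐*(-45) = 4 + 45/7 = 73/7 ≈ 10.429)
L = -9/23 (L = (16 - 34)/(39 + 7) = -18/46 = -18*1/46 = -9/23 ≈ -0.39130)
x(G) = -1159/23 + G (x(G) = (G - 50) - 9/23 = (-50 + G) - 9/23 = -1159/23 + G)
x(H(0 - 1*2)) + j = (-1159/23 + (0 - 1*2)) + 73/7 = (-1159/23 + (0 - 2)) + 73/7 = (-1159/23 - 2) + 73/7 = -1205/23 + 73/7 = -6756/161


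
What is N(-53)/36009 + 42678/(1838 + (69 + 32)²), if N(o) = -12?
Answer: 170738626/48168039 ≈ 3.5446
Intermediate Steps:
N(-53)/36009 + 42678/(1838 + (69 + 32)²) = -12/36009 + 42678/(1838 + (69 + 32)²) = -12*1/36009 + 42678/(1838 + 101²) = -4/12003 + 42678/(1838 + 10201) = -4/12003 + 42678/12039 = -4/12003 + 42678*(1/12039) = -4/12003 + 14226/4013 = 170738626/48168039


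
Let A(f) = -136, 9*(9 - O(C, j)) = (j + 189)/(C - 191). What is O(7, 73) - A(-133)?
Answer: 120191/828 ≈ 145.16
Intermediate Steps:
O(C, j) = 9 - (189 + j)/(9*(-191 + C)) (O(C, j) = 9 - (j + 189)/(9*(C - 191)) = 9 - (189 + j)/(9*(-191 + C)))
O(7, 73) - A(-133) = (-15660 - 1*73 + 81*7)/(9*(-191 + 7)) - 1*(-136) = (1/9)*(-15660 - 73 + 567)/(-184) + 136 = (1/9)*(-1/184)*(-15166) + 136 = 7583/828 + 136 = 120191/828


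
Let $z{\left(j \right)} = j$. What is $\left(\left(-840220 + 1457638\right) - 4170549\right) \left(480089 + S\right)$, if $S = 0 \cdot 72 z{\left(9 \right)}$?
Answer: $-1705819108659$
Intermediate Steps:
$S = 0$ ($S = 0 \cdot 72 \cdot 9 = 0 \cdot 9 = 0$)
$\left(\left(-840220 + 1457638\right) - 4170549\right) \left(480089 + S\right) = \left(\left(-840220 + 1457638\right) - 4170549\right) \left(480089 + 0\right) = \left(617418 - 4170549\right) 480089 = \left(-3553131\right) 480089 = -1705819108659$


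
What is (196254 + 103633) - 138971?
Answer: 160916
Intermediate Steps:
(196254 + 103633) - 138971 = 299887 - 138971 = 160916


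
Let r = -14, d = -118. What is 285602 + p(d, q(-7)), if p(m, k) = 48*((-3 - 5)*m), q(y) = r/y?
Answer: 330914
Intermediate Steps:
q(y) = -14/y
p(m, k) = -384*m (p(m, k) = 48*(-8*m) = -384*m)
285602 + p(d, q(-7)) = 285602 - 384*(-118) = 285602 + 45312 = 330914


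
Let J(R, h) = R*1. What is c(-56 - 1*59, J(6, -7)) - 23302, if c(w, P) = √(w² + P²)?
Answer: -23302 + √13261 ≈ -23187.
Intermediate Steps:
J(R, h) = R
c(w, P) = √(P² + w²)
c(-56 - 1*59, J(6, -7)) - 23302 = √(6² + (-56 - 1*59)²) - 23302 = √(36 + (-56 - 59)²) - 23302 = √(36 + (-115)²) - 23302 = √(36 + 13225) - 23302 = √13261 - 23302 = -23302 + √13261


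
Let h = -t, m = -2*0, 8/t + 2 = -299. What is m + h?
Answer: 8/301 ≈ 0.026578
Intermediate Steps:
t = -8/301 (t = 8/(-2 - 299) = 8/(-301) = 8*(-1/301) = -8/301 ≈ -0.026578)
m = 0
h = 8/301 (h = -1*(-8/301) = 8/301 ≈ 0.026578)
m + h = 0 + 8/301 = 8/301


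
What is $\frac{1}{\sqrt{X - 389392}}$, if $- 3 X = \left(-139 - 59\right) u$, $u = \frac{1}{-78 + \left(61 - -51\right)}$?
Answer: $- \frac{i \sqrt{112533727}}{6619631} \approx - 0.0016025 i$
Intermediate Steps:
$u = \frac{1}{34}$ ($u = \frac{1}{-78 + \left(61 + 51\right)} = \frac{1}{-78 + 112} = \frac{1}{34} \approx 0.029412$)
$X = \frac{33}{17}$ ($X = - \frac{\left(-139 - 59\right) \frac{1}{34}}{3} = - \frac{\left(-198\right) \frac{1}{34}}{3} = \left(- \frac{1}{3}\right) \left(- \frac{99}{17}\right) = \frac{33}{17} \approx 1.9412$)
$\frac{1}{\sqrt{X - 389392}} = \frac{1}{\sqrt{\frac{33}{17} - 389392}} = \frac{1}{\sqrt{- \frac{6619631}{17}}} = \frac{1}{\frac{1}{17} i \sqrt{112533727}} = - \frac{i \sqrt{112533727}}{6619631}$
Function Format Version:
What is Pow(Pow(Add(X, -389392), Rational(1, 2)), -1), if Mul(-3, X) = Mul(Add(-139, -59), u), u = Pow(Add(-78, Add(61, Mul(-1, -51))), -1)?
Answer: Mul(Rational(-1, 6619631), I, Pow(112533727, Rational(1, 2))) ≈ Mul(-0.0016025, I)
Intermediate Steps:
u = Rational(1, 34) (u = Pow(Add(-78, Add(61, 51)), -1) = Pow(Add(-78, 112), -1) = Pow(34, -1) = Rational(1, 34) ≈ 0.029412)
X = Rational(33, 17) (X = Mul(Rational(-1, 3), Mul(Add(-139, -59), Rational(1, 34))) = Mul(Rational(-1, 3), Mul(-198, Rational(1, 34))) = Mul(Rational(-1, 3), Rational(-99, 17)) = Rational(33, 17) ≈ 1.9412)
Pow(Pow(Add(X, -389392), Rational(1, 2)), -1) = Pow(Pow(Add(Rational(33, 17), -389392), Rational(1, 2)), -1) = Pow(Pow(Rational(-6619631, 17), Rational(1, 2)), -1) = Pow(Mul(Rational(1, 17), I, Pow(112533727, Rational(1, 2))), -1) = Mul(Rational(-1, 6619631), I, Pow(112533727, Rational(1, 2)))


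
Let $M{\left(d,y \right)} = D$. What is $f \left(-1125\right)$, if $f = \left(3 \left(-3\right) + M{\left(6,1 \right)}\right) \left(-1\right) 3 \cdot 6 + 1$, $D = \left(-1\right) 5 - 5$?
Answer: $-385875$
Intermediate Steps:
$D = -10$ ($D = -5 - 5 = -10$)
$M{\left(d,y \right)} = -10$
$f = 343$ ($f = \left(3 \left(-3\right) - 10\right) \left(-1\right) 3 \cdot 6 + 1 = \left(-9 - 10\right) \left(-1\right) 3 \cdot 6 + 1 = \left(-19\right) \left(-1\right) 3 \cdot 6 + 1 = 19 \cdot 3 \cdot 6 + 1 = 57 \cdot 6 + 1 = 342 + 1 = 343$)
$f \left(-1125\right) = 343 \left(-1125\right) = -385875$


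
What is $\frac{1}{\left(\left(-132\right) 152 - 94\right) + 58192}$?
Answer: $\frac{1}{38034} \approx 2.6292 \cdot 10^{-5}$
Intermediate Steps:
$\frac{1}{\left(\left(-132\right) 152 - 94\right) + 58192} = \frac{1}{\left(-20064 - 94\right) + 58192} = \frac{1}{-20158 + 58192} = \frac{1}{38034}$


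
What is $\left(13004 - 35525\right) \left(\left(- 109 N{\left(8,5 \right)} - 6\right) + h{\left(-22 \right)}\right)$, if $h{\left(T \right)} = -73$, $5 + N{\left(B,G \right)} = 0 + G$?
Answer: $1779159$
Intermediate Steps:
$N{\left(B,G \right)} = -5 + G$ ($N{\left(B,G \right)} = -5 + \left(0 + G\right) = -5 + G$)
$\left(13004 - 35525\right) \left(\left(- 109 N{\left(8,5 \right)} - 6\right) + h{\left(-22 \right)}\right) = \left(13004 - 35525\right) \left(\left(- 109 \left(-5 + 5\right) - 6\right) - 73\right) = - 22521 \left(\left(\left(-109\right) 0 - 6\right) - 73\right) = - 22521 \left(\left(0 - 6\right) - 73\right) = - 22521 \left(-6 - 73\right) = \left(-22521\right) \left(-79\right) = 1779159$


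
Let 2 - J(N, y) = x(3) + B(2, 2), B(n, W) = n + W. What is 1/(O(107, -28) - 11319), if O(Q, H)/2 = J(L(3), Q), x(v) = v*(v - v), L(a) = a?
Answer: -1/11323 ≈ -8.8316e-5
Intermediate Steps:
B(n, W) = W + n
x(v) = 0 (x(v) = v*0 = 0)
J(N, y) = -2 (J(N, y) = 2 - (0 + (2 + 2)) = 2 - (0 + 4) = 2 - 1*4 = 2 - 4 = -2)
O(Q, H) = -4 (O(Q, H) = 2*(-2) = -4)
1/(O(107, -28) - 11319) = 1/(-4 - 11319) = 1/(-11323) = -1/11323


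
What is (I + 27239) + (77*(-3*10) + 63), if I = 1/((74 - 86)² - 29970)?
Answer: 745411391/29826 ≈ 24992.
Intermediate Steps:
I = -1/29826 (I = 1/((-12)² - 29970) = 1/(144 - 29970) = 1/(-29826) = -1/29826 ≈ -3.3528e-5)
(I + 27239) + (77*(-3*10) + 63) = (-1/29826 + 27239) + (77*(-3*10) + 63) = 812430413/29826 + (77*(-30) + 63) = 812430413/29826 + (-2310 + 63) = 812430413/29826 - 2247 = 745411391/29826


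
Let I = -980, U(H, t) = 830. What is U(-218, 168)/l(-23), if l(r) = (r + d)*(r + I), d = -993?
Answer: 415/509524 ≈ 0.00081449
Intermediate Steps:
l(r) = (-993 + r)*(-980 + r) (l(r) = (r - 993)*(r - 980) = (-993 + r)*(-980 + r))
U(-218, 168)/l(-23) = 830/(973140 + (-23)² - 1973*(-23)) = 830/(973140 + 529 + 45379) = 830/1019048 = 830*(1/1019048) = 415/509524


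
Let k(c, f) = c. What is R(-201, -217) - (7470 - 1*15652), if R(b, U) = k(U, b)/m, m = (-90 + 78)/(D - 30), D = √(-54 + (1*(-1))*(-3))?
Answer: 15279/2 + 217*I*√51/12 ≈ 7639.5 + 129.14*I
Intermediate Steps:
D = I*√51 (D = √(-54 - 1*(-3)) = √(-54 + 3) = √(-51) = I*√51 ≈ 7.1414*I)
m = -12/(-30 + I*√51) (m = (-90 + 78)/(I*√51 - 30) = -12/(-30 + I*√51) ≈ 0.37855 + 0.090113*I)
R(b, U) = U/(120/317 + 4*I*√51/317)
R(-201, -217) - (7470 - 1*15652) = (1/12)*(-217)*(30 - I*√51) - (7470 - 1*15652) = (-1085/2 + 217*I*√51/12) - (7470 - 15652) = (-1085/2 + 217*I*√51/12) - 1*(-8182) = (-1085/2 + 217*I*√51/12) + 8182 = 15279/2 + 217*I*√51/12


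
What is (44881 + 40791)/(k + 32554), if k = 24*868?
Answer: 42836/26693 ≈ 1.6048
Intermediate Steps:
k = 20832
(44881 + 40791)/(k + 32554) = (44881 + 40791)/(20832 + 32554) = 85672/53386 = 85672*(1/53386) = 42836/26693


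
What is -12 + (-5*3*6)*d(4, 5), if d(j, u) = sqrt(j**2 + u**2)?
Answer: -12 - 90*sqrt(41) ≈ -588.28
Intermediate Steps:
-12 + (-5*3*6)*d(4, 5) = -12 + (-5*3*6)*sqrt(4**2 + 5**2) = -12 + (-15*6)*sqrt(16 + 25) = -12 - 90*sqrt(41)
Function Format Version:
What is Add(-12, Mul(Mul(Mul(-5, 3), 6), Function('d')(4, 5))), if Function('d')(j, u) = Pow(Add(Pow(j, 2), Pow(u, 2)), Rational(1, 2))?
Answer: Add(-12, Mul(-90, Pow(41, Rational(1, 2)))) ≈ -588.28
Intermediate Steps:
Add(-12, Mul(Mul(Mul(-5, 3), 6), Function('d')(4, 5))) = Add(-12, Mul(Mul(Mul(-5, 3), 6), Pow(Add(Pow(4, 2), Pow(5, 2)), Rational(1, 2)))) = Add(-12, Mul(Mul(-15, 6), Pow(Add(16, 25), Rational(1, 2)))) = Add(-12, Mul(-90, Pow(41, Rational(1, 2))))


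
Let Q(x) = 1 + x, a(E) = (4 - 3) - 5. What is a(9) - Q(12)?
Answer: -17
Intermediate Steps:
a(E) = -4 (a(E) = 1 - 5 = -4)
a(9) - Q(12) = -4 - (1 + 12) = -4 - 1*13 = -4 - 13 = -17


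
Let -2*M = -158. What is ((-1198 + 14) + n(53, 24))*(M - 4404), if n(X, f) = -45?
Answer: 5315425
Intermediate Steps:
M = 79 (M = -½*(-158) = 79)
((-1198 + 14) + n(53, 24))*(M - 4404) = ((-1198 + 14) - 45)*(79 - 4404) = (-1184 - 45)*(-4325) = -1229*(-4325) = 5315425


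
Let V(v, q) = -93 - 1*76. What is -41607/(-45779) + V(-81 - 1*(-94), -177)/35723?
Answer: 1478590210/1635363217 ≈ 0.90414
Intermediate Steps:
V(v, q) = -169 (V(v, q) = -93 - 76 = -169)
-41607/(-45779) + V(-81 - 1*(-94), -177)/35723 = -41607/(-45779) - 169/35723 = -41607*(-1/45779) - 169*1/35723 = 41607/45779 - 169/35723 = 1478590210/1635363217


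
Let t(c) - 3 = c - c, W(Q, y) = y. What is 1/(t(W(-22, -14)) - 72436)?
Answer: -1/72433 ≈ -1.3806e-5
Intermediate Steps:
t(c) = 3 (t(c) = 3 + (c - c) = 3 + 0 = 3)
1/(t(W(-22, -14)) - 72436) = 1/(3 - 72436) = 1/(-72433) = -1/72433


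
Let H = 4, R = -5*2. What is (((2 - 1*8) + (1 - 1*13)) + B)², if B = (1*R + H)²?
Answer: 324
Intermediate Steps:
R = -10
B = 36 (B = (1*(-10) + 4)² = (-10 + 4)² = (-6)² = 36)
(((2 - 1*8) + (1 - 1*13)) + B)² = (((2 - 1*8) + (1 - 1*13)) + 36)² = (((2 - 8) + (1 - 13)) + 36)² = ((-6 - 12) + 36)² = (-18 + 36)² = 18² = 324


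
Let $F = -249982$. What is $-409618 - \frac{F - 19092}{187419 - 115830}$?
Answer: $- \frac{29323873928}{71589} \approx -4.0961 \cdot 10^{5}$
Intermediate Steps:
$-409618 - \frac{F - 19092}{187419 - 115830} = -409618 - \frac{-249982 - 19092}{187419 - 115830} = -409618 - - \frac{269074}{71589} = -409618 + \frac{269074}{71589} = - \frac{29323873928}{71589}$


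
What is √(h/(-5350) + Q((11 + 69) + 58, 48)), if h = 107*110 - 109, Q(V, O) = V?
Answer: √155500746/1070 ≈ 11.654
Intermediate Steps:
h = 11661 (h = 11770 - 109 = 11661)
√(h/(-5350) + Q((11 + 69) + 58, 48)) = √(11661/(-5350) + ((11 + 69) + 58)) = √(11661*(-1/5350) + (80 + 58)) = √(-11661/5350 + 138) = √(726639/5350) = √155500746/1070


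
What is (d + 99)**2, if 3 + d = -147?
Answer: 2601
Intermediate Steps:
d = -150 (d = -3 - 147 = -150)
(d + 99)**2 = (-150 + 99)**2 = (-51)**2 = 2601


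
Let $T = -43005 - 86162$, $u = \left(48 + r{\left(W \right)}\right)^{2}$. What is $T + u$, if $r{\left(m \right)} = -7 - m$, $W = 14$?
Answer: $-128438$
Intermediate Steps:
$u = 729$ ($u = \left(48 - 21\right)^{2} = 27^{2} = 729$)
$T = -129167$ ($T = -43005 - 86162 = -129167$)
$T + u = -129167 + 729 = -128438$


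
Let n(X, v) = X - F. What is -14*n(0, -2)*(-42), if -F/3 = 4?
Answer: 7056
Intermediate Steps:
F = -12 (F = -3*4 = -12)
n(X, v) = 12 + X (n(X, v) = X - 1*(-12) = X + 12 = 12 + X)
-14*n(0, -2)*(-42) = -14*(12 + 0)*(-42) = -14*12*(-42) = -168*(-42) = 7056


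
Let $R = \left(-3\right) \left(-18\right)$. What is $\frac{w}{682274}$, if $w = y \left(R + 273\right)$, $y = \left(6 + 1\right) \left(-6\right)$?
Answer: $- \frac{6867}{341137} \approx -0.02013$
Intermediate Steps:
$y = -42$ ($y = 7 \left(-6\right) = -42$)
$R = 54$
$w = -13734$ ($w = - 42 \left(54 + 273\right) = \left(-42\right) 327 = -13734$)
$\frac{w}{682274} = - \frac{13734}{682274} = \left(-13734\right) \frac{1}{682274} = - \frac{6867}{341137}$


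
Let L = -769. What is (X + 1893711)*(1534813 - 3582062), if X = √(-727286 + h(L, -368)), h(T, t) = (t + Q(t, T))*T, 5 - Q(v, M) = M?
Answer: -3876897951039 - 61417470*I*√1155 ≈ -3.8769e+12 - 2.0873e+9*I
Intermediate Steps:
Q(v, M) = 5 - M
h(T, t) = T*(5 + t - T) (h(T, t) = (t + (5 - T))*T = (5 + t - T)*T = T*(5 + t - T))
X = 30*I*√1155 (X = √(-727286 - 769*(5 - 368 - 1*(-769))) = √(-727286 - 769*(5 - 368 + 769)) = √(-727286 - 769*406) = √(-727286 - 312214) = √(-1039500) = 30*I*√1155 ≈ 1019.6*I)
(X + 1893711)*(1534813 - 3582062) = (30*I*√1155 + 1893711)*(1534813 - 3582062) = (1893711 + 30*I*√1155)*(-2047249) = -3876897951039 - 61417470*I*√1155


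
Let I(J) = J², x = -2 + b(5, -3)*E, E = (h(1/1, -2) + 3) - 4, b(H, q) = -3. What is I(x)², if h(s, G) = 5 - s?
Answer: 14641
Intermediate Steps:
E = 3 (E = ((5 - 1/1) + 3) - 4 = ((5 - 1*1) + 3) - 4 = ((5 - 1) + 3) - 4 = (4 + 3) - 4 = 7 - 4 = 3)
x = -11 (x = -2 - 3*3 = -2 - 9 = -11)
I(x)² = ((-11)²)² = 121² = 14641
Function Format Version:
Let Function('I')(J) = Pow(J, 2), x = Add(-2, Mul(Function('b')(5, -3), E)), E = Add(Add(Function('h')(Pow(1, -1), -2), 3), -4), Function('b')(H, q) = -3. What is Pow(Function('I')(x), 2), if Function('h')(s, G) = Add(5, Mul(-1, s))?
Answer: 14641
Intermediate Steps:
E = 3 (E = Add(Add(Add(5, Mul(-1, Pow(1, -1))), 3), -4) = Add(Add(Add(5, Mul(-1, 1)), 3), -4) = Add(Add(Add(5, -1), 3), -4) = Add(Add(4, 3), -4) = Add(7, -4) = 3)
x = -11 (x = Add(-2, Mul(-3, 3)) = Add(-2, -9) = -11)
Pow(Function('I')(x), 2) = Pow(Pow(-11, 2), 2) = Pow(121, 2) = 14641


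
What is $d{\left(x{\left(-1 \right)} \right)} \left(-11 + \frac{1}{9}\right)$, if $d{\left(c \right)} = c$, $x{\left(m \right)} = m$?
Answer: $\frac{98}{9} \approx 10.889$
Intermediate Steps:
$d{\left(x{\left(-1 \right)} \right)} \left(-11 + \frac{1}{9}\right) = - (-11 + \frac{1}{9}) = \left(-1\right) \left(- \frac{98}{9}\right) = \frac{98}{9}$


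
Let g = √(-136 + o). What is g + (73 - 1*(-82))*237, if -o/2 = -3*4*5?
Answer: 36735 + 4*I ≈ 36735.0 + 4.0*I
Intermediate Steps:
o = 120 (o = -2*(-3*4)*5 = -(-24)*5 = -2*(-60) = 120)
g = 4*I (g = √(-136 + 120) = √(-16) = 4*I ≈ 4.0*I)
g + (73 - 1*(-82))*237 = 4*I + (73 - 1*(-82))*237 = 4*I + (73 + 82)*237 = 4*I + 155*237 = 4*I + 36735 = 36735 + 4*I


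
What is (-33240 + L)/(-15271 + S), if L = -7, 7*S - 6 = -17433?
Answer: 232729/124324 ≈ 1.8720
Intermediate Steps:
S = -17427/7 (S = 6/7 + (⅐)*(-17433) = 6/7 - 17433/7 = -17427/7 ≈ -2489.6)
(-33240 + L)/(-15271 + S) = (-33240 - 7)/(-15271 - 17427/7) = -33247/(-124324/7) = -33247*(-7/124324) = 232729/124324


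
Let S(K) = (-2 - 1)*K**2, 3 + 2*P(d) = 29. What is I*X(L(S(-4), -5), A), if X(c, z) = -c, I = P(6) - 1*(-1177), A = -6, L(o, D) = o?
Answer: 57120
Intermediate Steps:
P(d) = 13 (P(d) = -3/2 + (1/2)*29 = -3/2 + 29/2 = 13)
S(K) = -3*K**2
I = 1190 (I = 13 - 1*(-1177) = 13 + 1177 = 1190)
I*X(L(S(-4), -5), A) = 1190*(-(-3)*(-4)**2) = 1190*(-(-3)*16) = 1190*(-1*(-48)) = 1190*48 = 57120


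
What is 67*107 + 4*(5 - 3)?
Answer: 7177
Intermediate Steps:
67*107 + 4*(5 - 3) = 7169 + 4*2 = 7169 + 8 = 7177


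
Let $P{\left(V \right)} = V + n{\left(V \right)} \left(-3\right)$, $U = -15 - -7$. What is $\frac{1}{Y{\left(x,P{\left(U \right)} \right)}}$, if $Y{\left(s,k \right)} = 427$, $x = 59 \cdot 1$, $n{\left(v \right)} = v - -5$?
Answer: $\frac{1}{427} \approx 0.0023419$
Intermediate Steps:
$n{\left(v \right)} = 5 + v$ ($n{\left(v \right)} = v + 5 = 5 + v$)
$U = -8$ ($U = -15 + 7 = -8$)
$x = 59$
$P{\left(V \right)} = -15 - 2 V$ ($P{\left(V \right)} = V + \left(5 + V\right) \left(-3\right) = V - \left(15 + 3 V\right) = -15 - 2 V$)
$\frac{1}{Y{\left(x,P{\left(U \right)} \right)}} = \frac{1}{427}$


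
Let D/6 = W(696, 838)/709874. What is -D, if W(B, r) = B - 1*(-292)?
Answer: -2964/354937 ≈ -0.0083508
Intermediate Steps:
W(B, r) = 292 + B (W(B, r) = B + 292 = 292 + B)
D = 2964/354937 (D = 6*((292 + 696)/709874) = 6*(988*(1/709874)) = 6*(494/354937) = 2964/354937 ≈ 0.0083508)
-D = -1*2964/354937 = -2964/354937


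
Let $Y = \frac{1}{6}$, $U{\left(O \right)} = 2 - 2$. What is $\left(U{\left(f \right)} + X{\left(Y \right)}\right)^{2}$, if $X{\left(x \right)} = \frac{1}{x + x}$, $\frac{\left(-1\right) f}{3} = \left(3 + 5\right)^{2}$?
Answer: $9$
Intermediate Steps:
$f = -192$ ($f = - 3 \left(3 + 5\right)^{2} = - 3 \cdot 8^{2} = \left(-3\right) 64 = -192$)
$U{\left(O \right)} = 0$
$Y = \frac{1}{6} \approx 0.16667$
$X{\left(x \right)} = \frac{1}{2 x}$
$\left(U{\left(f \right)} + X{\left(Y \right)}\right)^{2} = \left(0 + \frac{\frac{1}{\frac{1}{6}}}{2}\right)^{2} = \left(0 + \frac{1}{2} \cdot 6\right)^{2} = \left(0 + 3\right)^{2} = 3^{2} = 9$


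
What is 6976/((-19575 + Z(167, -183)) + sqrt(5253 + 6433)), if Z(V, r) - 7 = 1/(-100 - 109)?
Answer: -5962736118592/16725241966203 - 304718656*sqrt(11686)/16725241966203 ≈ -0.35848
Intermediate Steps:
Z(V, r) = 1462/209 (Z(V, r) = 7 + 1/(-100 - 109) = 7 + 1/(-209) = 7 - 1/209 = 1462/209)
6976/((-19575 + Z(167, -183)) + sqrt(5253 + 6433)) = 6976/((-19575 + 1462/209) + sqrt(5253 + 6433)) = 6976/(-4089713/209 + sqrt(11686))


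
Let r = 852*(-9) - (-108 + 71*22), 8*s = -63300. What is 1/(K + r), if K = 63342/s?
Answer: -5275/48160778 ≈ -0.00010953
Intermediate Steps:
s = -15825/2 (s = (⅛)*(-63300) = -15825/2 ≈ -7912.5)
K = -42228/5275 (K = 63342/(-15825/2) = 63342*(-2/15825) = -42228/5275 ≈ -8.0053)
r = -9122 (r = -7668 - (-108 + 1562) = -7668 - 1*1454 = -7668 - 1454 = -9122)
1/(K + r) = 1/(-42228/5275 - 9122) = 1/(-48160778/5275) = -5275/48160778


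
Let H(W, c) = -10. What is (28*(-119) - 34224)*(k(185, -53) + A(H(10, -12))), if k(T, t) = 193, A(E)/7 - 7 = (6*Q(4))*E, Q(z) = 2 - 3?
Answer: -24862072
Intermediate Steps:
Q(z) = -1
A(E) = 49 - 42*E (A(E) = 49 + 7*((6*(-1))*E) = 49 + 7*(-6*E) = 49 - 42*E)
(28*(-119) - 34224)*(k(185, -53) + A(H(10, -12))) = (28*(-119) - 34224)*(193 + (49 - 42*(-10))) = (-3332 - 34224)*(193 + (49 + 420)) = -37556*(193 + 469) = -37556*662 = -24862072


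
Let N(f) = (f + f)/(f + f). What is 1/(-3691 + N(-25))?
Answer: -1/3690 ≈ -0.00027100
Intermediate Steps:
N(f) = 1 (N(f) = (2*f)/((2*f)) = (2*f)*(1/(2*f)) = 1)
1/(-3691 + N(-25)) = 1/(-3691 + 1) = 1/(-3690) = -1/3690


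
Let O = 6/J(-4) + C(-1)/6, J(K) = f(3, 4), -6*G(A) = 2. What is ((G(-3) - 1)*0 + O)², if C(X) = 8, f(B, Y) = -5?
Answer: 4/225 ≈ 0.017778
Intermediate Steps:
G(A) = -⅓ (G(A) = -⅙*2 = -⅓)
J(K) = -5
O = 2/15 (O = 6/(-5) + 8/6 = 6*(-⅕) + 8*(⅙) = -6/5 + 4/3 = 2/15 ≈ 0.13333)
((G(-3) - 1)*0 + O)² = ((-⅓ - 1)*0 + 2/15)² = (-4/3*0 + 2/15)² = (0 + 2/15)² = (2/15)² = 4/225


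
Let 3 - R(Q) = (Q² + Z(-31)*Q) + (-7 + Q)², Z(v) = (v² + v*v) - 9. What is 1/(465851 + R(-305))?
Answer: 1/858950 ≈ 1.1642e-6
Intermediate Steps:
Z(v) = -9 + 2*v² (Z(v) = (v² + v²) - 9 = 2*v² - 9 = -9 + 2*v²)
R(Q) = 3 - Q² - (-7 + Q)² - 1913*Q (R(Q) = 3 - ((Q² + (-9 + 2*(-31)²)*Q) + (-7 + Q)²) = 3 - ((Q² + (-9 + 2*961)*Q) + (-7 + Q)²) = 3 - ((Q² + (-9 + 1922)*Q) + (-7 + Q)²) = 3 - ((Q² + 1913*Q) + (-7 + Q)²) = 3 - (Q² + (-7 + Q)² + 1913*Q) = 3 + (-Q² - (-7 + Q)² - 1913*Q) = 3 - Q² - (-7 + Q)² - 1913*Q)
1/(465851 + R(-305)) = 1/(465851 + (-46 - 1899*(-305) - 2*(-305)²)) = 1/(465851 + (-46 + 579195 - 2*93025)) = 1/(465851 + (-46 + 579195 - 186050)) = 1/(465851 + 393099) = 1/858950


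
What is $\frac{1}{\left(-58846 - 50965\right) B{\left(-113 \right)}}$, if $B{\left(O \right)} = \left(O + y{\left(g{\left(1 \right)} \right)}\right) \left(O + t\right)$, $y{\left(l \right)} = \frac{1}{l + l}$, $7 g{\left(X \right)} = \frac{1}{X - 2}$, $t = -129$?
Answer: $- \frac{1}{3095901523} \approx -3.2301 \cdot 10^{-10}$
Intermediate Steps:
$g{\left(X \right)} = \frac{1}{7 \left(-2 + X\right)}$ ($g{\left(X \right)} = \frac{1}{7 \left(X - 2\right)} = \frac{1}{7 \left(-2 + X\right)}$)
$y{\left(l \right)} = \frac{1}{2 l}$
$B{\left(O \right)} = \left(-129 + O\right) \left(- \frac{7}{2} + O\right)$ ($B{\left(O \right)} = \left(O + \frac{1}{2 \frac{1}{7 \left(-2 + 1\right)}}\right) \left(O - 129\right) = \left(O + \frac{1}{2 \frac{1}{7 \left(-1\right)}}\right) \left(-129 + O\right) = \left(O + \frac{1}{2 \cdot \frac{1}{7} \left(-1\right)}\right) \left(-129 + O\right) = \left(O + \frac{1}{2 \left(- \frac{1}{7}\right)}\right) \left(-129 + O\right) = \left(O + \frac{1}{2} \left(-7\right)\right) \left(-129 + O\right) = \left(O - \frac{7}{2}\right) \left(-129 + O\right) = \left(- \frac{7}{2} + O\right) \left(-129 + O\right) = \left(-129 + O\right) \left(- \frac{7}{2} + O\right)$)
$\frac{1}{\left(-58846 - 50965\right) B{\left(-113 \right)}} = \frac{1}{\left(-58846 - 50965\right) \left(\frac{903}{2} + \left(-113\right)^{2} - - \frac{29945}{2}\right)} = \frac{1}{\left(-109811\right) \left(\frac{903}{2} + 12769 + \frac{29945}{2}\right)} = - \frac{1}{109811 \cdot 28193} = \left(- \frac{1}{109811}\right) \frac{1}{28193} = - \frac{1}{3095901523}$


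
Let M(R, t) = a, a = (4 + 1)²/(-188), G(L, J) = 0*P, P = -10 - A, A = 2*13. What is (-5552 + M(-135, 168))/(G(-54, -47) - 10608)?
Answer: 1043801/1994304 ≈ 0.52339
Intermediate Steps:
A = 26
P = -36 (P = -10 - 1*26 = -10 - 26 = -36)
G(L, J) = 0 (G(L, J) = 0*(-36) = 0)
a = -25/188 (a = 5²*(-1/188) = 25*(-1/188) = -25/188 ≈ -0.13298)
M(R, t) = -25/188
(-5552 + M(-135, 168))/(G(-54, -47) - 10608) = (-5552 - 25/188)/(0 - 10608) = -1043801/188/(-10608) = -1043801/188*(-1/10608) = 1043801/1994304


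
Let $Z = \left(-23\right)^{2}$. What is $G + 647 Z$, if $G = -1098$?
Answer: $341165$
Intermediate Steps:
$Z = 529$
$G + 647 Z = -1098 + 647 \cdot 529 = -1098 + 342263 = 341165$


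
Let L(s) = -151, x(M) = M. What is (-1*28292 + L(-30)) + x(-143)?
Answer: -28586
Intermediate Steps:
(-1*28292 + L(-30)) + x(-143) = (-1*28292 - 151) - 143 = (-28292 - 151) - 143 = -28443 - 143 = -28586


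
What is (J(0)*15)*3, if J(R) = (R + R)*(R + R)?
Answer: 0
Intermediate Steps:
J(R) = 4*R**2 (J(R) = (2*R)*(2*R) = 4*R**2)
(J(0)*15)*3 = ((4*0**2)*15)*3 = ((4*0)*15)*3 = (0*15)*3 = 0*3 = 0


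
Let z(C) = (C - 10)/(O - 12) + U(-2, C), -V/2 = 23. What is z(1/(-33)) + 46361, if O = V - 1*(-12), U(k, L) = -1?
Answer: 70374811/1518 ≈ 46360.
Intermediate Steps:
V = -46 (V = -2*23 = -46)
O = -34 (O = -46 - 1*(-12) = -46 + 12 = -34)
z(C) = -18/23 - C/46 (z(C) = (C - 10)/(-34 - 12) - 1 = (-10 + C)/(-46) - 1 = (-10 + C)*(-1/46) - 1 = (5/23 - C/46) - 1 = -18/23 - C/46)
z(1/(-33)) + 46361 = (-18/23 - 1/46/(-33)) + 46361 = (-18/23 - 1/46*(-1/33)) + 46361 = (-18/23 + 1/1518) + 46361 = -1187/1518 + 46361 = 70374811/1518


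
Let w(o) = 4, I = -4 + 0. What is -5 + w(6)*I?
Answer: -21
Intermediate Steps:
I = -4
-5 + w(6)*I = -5 + 4*(-4) = -5 - 16 = -21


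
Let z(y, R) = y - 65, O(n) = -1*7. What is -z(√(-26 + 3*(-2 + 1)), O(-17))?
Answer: 65 - I*√29 ≈ 65.0 - 5.3852*I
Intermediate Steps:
O(n) = -7
z(y, R) = -65 + y
-z(√(-26 + 3*(-2 + 1)), O(-17)) = -(-65 + √(-26 + 3*(-2 + 1))) = -(-65 + √(-26 + 3*(-1))) = -(-65 + √(-26 - 3)) = -(-65 + √(-29)) = -(-65 + I*√29) = 65 - I*√29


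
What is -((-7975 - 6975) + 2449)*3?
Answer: 37503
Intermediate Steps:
-((-7975 - 6975) + 2449)*3 = -(-14950 + 2449)*3 = -1*(-12501)*3 = 12501*3 = 37503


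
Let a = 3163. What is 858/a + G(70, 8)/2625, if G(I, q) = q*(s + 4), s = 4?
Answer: 2454682/8302875 ≈ 0.29564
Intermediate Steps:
G(I, q) = 8*q (G(I, q) = q*(4 + 4) = q*8 = 8*q)
858/a + G(70, 8)/2625 = 858/3163 + (8*8)/2625 = 858*(1/3163) + 64*(1/2625) = 858/3163 + 64/2625 = 2454682/8302875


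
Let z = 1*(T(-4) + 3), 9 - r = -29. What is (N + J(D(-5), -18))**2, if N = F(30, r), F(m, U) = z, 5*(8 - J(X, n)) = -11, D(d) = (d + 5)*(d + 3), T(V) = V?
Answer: 2116/25 ≈ 84.640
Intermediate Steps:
D(d) = (3 + d)*(5 + d) (D(d) = (5 + d)*(3 + d) = (3 + d)*(5 + d))
r = 38 (r = 9 - 1*(-29) = 9 + 29 = 38)
z = -1 (z = 1*(-4 + 3) = 1*(-1) = -1)
J(X, n) = 51/5 (J(X, n) = 8 - 1/5*(-11) = 8 + 11/5 = 51/5)
F(m, U) = -1
N = -1
(N + J(D(-5), -18))**2 = (-1 + 51/5)**2 = (46/5)**2 = 2116/25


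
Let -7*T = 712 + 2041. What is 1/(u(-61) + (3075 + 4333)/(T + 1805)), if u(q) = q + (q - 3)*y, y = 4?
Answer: -4941/1540369 ≈ -0.0032077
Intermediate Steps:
T = -2753/7 (T = -(712 + 2041)/7 = -⅐*2753 = -2753/7 ≈ -393.29)
u(q) = -12 + 5*q (u(q) = q + (q - 3)*4 = q + (-3 + q)*4 = q + (-12 + 4*q) = -12 + 5*q)
1/(u(-61) + (3075 + 4333)/(T + 1805)) = 1/((-12 + 5*(-61)) + (3075 + 4333)/(-2753/7 + 1805)) = 1/((-12 - 305) + 7408/(9882/7)) = 1/(-317 + 7408*(7/9882)) = 1/(-317 + 25928/4941) = 1/(-1540369/4941) = -4941/1540369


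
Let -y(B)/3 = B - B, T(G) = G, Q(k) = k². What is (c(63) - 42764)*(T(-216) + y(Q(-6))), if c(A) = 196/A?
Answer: 9236352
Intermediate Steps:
y(B) = 0 (y(B) = -3*(B - B) = -3*0 = 0)
(c(63) - 42764)*(T(-216) + y(Q(-6))) = (196/63 - 42764)*(-216 + 0) = (196*(1/63) - 42764)*(-216) = (28/9 - 42764)*(-216) = -384848/9*(-216) = 9236352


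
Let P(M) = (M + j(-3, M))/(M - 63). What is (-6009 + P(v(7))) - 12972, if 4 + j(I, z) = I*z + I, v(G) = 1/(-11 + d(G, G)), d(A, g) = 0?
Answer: -13172739/694 ≈ -18981.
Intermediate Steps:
v(G) = -1/11 (v(G) = 1/(-11 + 0) = 1/(-11) = -1/11)
j(I, z) = -4 + I + I*z (j(I, z) = -4 + (I*z + I) = -4 + (I + I*z) = -4 + I + I*z)
P(M) = (-7 - 2*M)/(-63 + M) (P(M) = (M + (-4 - 3 - 3*M))/(M - 63) = (M + (-7 - 3*M))/(-63 + M) = (-7 - 2*M)/(-63 + M))
(-6009 + P(v(7))) - 12972 = (-6009 + (-7 - 2*(-1/11))/(-63 - 1/11)) - 12972 = (-6009 + (-7 + 2/11)/(-694/11)) - 12972 = (-6009 - 11/694*(-75/11)) - 12972 = (-6009 + 75/694) - 12972 = -4170171/694 - 12972 = -13172739/694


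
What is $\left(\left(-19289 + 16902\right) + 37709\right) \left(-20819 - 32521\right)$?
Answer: $-1884075480$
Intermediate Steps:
$\left(\left(-19289 + 16902\right) + 37709\right) \left(-20819 - 32521\right) = \left(-2387 + 37709\right) \left(-53340\right) = 35322 \left(-53340\right) = -1884075480$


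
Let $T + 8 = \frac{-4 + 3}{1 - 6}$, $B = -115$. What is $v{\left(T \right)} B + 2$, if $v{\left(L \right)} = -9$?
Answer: $1037$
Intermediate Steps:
$T = - \frac{39}{5}$ ($T = -8 + \frac{-4 + 3}{1 - 6} = -8 - \frac{1}{-5} = -8 - - \frac{1}{5} = -8 + \frac{1}{5} = - \frac{39}{5} \approx -7.8$)
$v{\left(T \right)} B + 2 = \left(-9\right) \left(-115\right) + 2 = 1035 + 2 = 1037$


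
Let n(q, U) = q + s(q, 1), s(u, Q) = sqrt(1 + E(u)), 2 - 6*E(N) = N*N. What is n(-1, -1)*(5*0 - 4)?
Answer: 4 - 2*sqrt(42)/3 ≈ -0.32049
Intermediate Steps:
E(N) = 1/3 - N**2/6 (E(N) = 1/3 - N*N/6 = 1/3 - N**2/6)
s(u, Q) = sqrt(4/3 - u**2/6) (s(u, Q) = sqrt(1 + (1/3 - u**2/6)) = sqrt(4/3 - u**2/6))
n(q, U) = q + sqrt(48 - 6*q**2)/6
n(-1, -1)*(5*0 - 4) = (-1 + sqrt(48 - 6*(-1)**2)/6)*(5*0 - 4) = (-1 + sqrt(48 - 6*1)/6)*(0 - 4) = (-1 + sqrt(48 - 6)/6)*(-4) = (-1 + sqrt(42)/6)*(-4) = 4 - 2*sqrt(42)/3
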